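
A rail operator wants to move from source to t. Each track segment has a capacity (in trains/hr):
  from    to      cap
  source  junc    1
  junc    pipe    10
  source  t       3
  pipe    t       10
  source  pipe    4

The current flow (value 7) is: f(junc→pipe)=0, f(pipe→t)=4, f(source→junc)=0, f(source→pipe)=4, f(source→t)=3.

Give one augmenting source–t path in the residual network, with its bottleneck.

source→junc→pipe→t, bottleneck 1

Residual along source→junc→pipe→t: source→junc: 1, junc→pipe: 10, pipe→t: 6.
Bottleneck = min = 1.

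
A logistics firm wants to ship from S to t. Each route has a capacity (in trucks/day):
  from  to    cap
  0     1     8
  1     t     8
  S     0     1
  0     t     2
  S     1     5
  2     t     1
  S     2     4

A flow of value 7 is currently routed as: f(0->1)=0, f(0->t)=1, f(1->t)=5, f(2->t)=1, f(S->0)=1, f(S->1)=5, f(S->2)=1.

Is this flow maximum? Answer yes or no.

Residual reachable from S: {2, S}; t is not reachable.
Saturated cut: S->0, S->1, 2->t with total capacity 7 = current flow value. Flow is maximum.

Yes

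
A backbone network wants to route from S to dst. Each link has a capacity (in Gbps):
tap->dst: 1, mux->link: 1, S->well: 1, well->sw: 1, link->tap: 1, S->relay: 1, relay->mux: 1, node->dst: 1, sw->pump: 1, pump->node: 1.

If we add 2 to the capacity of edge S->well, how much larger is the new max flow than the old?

Original max flow = 2.
Even with extra capacity on S->well, another cut of capacity 2 remains binding.
New max flow = 2. Increase = 0.

0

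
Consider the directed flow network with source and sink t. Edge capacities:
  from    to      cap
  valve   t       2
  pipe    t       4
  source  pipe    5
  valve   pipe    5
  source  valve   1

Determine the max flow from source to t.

5

Augment source→valve→t: bottleneck 1. Total 1.
Augment source→pipe→t: bottleneck 4. Total 5.
No augmenting path remains in the residual graph.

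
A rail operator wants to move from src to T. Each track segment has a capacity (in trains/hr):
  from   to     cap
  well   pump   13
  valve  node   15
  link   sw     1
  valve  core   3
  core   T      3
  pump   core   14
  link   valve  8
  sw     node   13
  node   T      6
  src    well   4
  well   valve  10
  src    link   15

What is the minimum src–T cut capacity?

9

Max flow = 9 (via 3 augmenting paths).
In the residual at optimum, the set reachable from src is {core, link, node, pump, src, sw, valve, well}.
Cut edges: core→T (cap 3), node→T (cap 6). Sum = 9.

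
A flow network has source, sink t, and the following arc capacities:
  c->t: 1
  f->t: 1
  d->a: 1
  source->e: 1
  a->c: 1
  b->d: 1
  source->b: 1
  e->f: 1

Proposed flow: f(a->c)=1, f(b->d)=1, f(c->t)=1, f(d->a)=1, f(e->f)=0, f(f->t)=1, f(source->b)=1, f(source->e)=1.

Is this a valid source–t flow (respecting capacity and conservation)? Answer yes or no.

No

Conservation fails at e: inflow 1 ≠ outflow 0.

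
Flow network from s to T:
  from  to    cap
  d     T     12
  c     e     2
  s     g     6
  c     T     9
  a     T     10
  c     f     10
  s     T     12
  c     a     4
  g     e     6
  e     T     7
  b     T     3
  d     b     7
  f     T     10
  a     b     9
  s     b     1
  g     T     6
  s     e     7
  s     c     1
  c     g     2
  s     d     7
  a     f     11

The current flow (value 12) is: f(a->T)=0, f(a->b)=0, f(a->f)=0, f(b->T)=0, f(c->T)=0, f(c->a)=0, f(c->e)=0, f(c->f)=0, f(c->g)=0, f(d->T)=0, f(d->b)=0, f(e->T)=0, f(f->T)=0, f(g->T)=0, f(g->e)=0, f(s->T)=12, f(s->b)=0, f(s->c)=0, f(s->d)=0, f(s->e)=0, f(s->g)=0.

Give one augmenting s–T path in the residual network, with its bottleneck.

Residual along s->d->T: s->d: 7, d->T: 12.
Bottleneck = min = 7.

s->d->T, bottleneck 7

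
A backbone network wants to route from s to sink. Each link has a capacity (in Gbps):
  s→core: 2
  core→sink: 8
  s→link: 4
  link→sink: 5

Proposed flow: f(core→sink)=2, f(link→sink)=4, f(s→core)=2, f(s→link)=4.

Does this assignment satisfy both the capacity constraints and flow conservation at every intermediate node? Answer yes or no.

Yes

Every edge has 0 ≤ f(e) ≤ cap(e).
At each intermediate node, inflow equals outflow.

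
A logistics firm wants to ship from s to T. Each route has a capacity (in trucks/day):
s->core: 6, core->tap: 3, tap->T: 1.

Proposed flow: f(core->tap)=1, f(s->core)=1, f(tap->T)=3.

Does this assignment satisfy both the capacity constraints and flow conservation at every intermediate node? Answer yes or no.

No

Capacity violated on tap->T: flow 3 > capacity 1.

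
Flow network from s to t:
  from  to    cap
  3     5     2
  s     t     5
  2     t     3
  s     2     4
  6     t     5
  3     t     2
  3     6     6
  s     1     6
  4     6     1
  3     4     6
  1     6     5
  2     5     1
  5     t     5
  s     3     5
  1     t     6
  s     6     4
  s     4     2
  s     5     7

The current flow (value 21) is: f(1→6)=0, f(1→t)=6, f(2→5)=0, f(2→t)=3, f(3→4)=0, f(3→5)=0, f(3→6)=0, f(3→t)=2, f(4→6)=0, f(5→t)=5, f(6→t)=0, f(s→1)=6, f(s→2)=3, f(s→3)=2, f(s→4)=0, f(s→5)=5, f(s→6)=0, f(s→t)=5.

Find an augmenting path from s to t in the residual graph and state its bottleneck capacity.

Residual along s→6→t: s→6: 4, 6→t: 5.
Bottleneck = min = 4.

s→6→t, bottleneck 4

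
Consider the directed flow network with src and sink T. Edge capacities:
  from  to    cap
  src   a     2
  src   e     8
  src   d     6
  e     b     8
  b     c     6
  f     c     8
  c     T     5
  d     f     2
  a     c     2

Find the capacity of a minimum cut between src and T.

5

Max flow = 5 (via 2 augmenting paths).
In the residual at optimum, the set reachable from src is {a, b, c, d, e, f, src}.
Cut edges: c→T (cap 5). Sum = 5.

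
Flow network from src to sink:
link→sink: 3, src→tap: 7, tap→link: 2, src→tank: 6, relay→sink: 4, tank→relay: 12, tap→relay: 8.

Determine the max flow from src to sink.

6

Augment src→tank→relay→sink: bottleneck 4. Total 4.
Augment src→tap→link→sink: bottleneck 2. Total 6.
No augmenting path remains in the residual graph.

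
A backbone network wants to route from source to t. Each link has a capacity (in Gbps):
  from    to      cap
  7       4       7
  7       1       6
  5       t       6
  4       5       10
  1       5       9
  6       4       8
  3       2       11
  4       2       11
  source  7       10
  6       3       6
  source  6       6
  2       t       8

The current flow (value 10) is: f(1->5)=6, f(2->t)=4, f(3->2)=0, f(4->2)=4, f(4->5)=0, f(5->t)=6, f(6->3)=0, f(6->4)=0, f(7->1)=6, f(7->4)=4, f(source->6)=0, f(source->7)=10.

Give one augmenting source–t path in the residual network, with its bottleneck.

Residual along source->6->4->2->t: source->6: 6, 6->4: 8, 4->2: 7, 2->t: 4.
Bottleneck = min = 4.

source->6->4->2->t, bottleneck 4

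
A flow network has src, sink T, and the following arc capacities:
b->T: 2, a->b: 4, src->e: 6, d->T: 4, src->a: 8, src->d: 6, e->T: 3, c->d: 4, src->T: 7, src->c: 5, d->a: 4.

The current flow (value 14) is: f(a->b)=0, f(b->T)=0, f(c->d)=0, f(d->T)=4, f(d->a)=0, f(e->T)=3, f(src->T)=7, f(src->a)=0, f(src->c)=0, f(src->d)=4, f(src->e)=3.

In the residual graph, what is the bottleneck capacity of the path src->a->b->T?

2

Residual capacities along the path: src->a: 8, a->b: 4, b->T: 2.
Minimum is 2.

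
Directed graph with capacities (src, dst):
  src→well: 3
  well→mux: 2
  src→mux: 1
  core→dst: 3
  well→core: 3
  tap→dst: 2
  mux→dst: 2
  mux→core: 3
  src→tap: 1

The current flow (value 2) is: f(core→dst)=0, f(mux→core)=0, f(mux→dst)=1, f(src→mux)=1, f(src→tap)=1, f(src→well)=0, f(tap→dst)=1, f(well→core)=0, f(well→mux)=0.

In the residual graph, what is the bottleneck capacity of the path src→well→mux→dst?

Residual capacities along the path: src→well: 3, well→mux: 2, mux→dst: 1.
Minimum is 1.

1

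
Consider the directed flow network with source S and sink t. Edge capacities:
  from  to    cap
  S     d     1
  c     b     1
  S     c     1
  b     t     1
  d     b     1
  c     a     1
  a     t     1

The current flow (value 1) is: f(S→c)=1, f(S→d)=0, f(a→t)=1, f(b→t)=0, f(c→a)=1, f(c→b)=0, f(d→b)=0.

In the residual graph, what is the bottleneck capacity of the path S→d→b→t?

Residual capacities along the path: S→d: 1, d→b: 1, b→t: 1.
Minimum is 1.

1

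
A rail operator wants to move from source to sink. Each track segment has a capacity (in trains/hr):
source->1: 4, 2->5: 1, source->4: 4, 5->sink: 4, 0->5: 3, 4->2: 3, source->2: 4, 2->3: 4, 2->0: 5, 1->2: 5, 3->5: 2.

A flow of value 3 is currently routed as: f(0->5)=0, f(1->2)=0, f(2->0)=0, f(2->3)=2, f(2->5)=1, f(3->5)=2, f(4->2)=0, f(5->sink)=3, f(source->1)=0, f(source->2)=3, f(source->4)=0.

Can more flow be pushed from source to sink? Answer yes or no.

Yes

Residual path source->2->0->5->sink has bottleneck 1 > 0.
Pushing 1 along it raises the flow to 4, so the given flow is not maximum.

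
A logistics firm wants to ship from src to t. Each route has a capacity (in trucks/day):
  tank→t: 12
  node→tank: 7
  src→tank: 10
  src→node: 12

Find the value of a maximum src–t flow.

Augment src→tank→t: bottleneck 10. Total 10.
Augment src→node→tank→t: bottleneck 2. Total 12.
No augmenting path remains in the residual graph.

12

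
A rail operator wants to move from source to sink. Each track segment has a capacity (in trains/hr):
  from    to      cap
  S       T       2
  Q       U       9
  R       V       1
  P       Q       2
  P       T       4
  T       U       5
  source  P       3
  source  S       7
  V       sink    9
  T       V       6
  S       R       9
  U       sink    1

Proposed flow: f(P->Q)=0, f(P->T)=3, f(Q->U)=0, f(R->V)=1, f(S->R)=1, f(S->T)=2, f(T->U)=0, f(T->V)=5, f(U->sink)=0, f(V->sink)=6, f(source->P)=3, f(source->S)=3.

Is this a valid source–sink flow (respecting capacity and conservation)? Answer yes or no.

Every edge has 0 ≤ f(e) ≤ cap(e).
At each intermediate node, inflow equals outflow.

Yes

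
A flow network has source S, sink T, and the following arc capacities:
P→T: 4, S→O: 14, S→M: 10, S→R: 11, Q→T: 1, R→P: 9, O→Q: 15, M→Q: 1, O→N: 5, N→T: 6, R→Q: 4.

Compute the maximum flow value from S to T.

10

Augment S→M→Q→T: bottleneck 1. Total 1.
Augment S→O→N→T: bottleneck 5. Total 6.
Augment S→R→P→T: bottleneck 4. Total 10.
No augmenting path remains in the residual graph.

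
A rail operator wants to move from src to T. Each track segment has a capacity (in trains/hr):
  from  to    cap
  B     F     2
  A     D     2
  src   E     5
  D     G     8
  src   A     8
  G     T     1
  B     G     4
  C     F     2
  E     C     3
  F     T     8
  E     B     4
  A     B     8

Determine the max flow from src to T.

5

Augment src->A->D->G->T: bottleneck 1. Total 1.
Augment src->A->B->F->T: bottleneck 2. Total 3.
Augment src->E->C->F->T: bottleneck 2. Total 5.
No augmenting path remains in the residual graph.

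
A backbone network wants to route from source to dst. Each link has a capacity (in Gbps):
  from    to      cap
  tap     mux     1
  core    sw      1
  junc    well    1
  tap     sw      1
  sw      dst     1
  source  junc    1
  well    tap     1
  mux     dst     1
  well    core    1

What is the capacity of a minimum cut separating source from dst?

1

Max flow = 1 (via 1 augmenting path).
In the residual at optimum, the set reachable from source is {source}.
Cut edges: source->junc (cap 1). Sum = 1.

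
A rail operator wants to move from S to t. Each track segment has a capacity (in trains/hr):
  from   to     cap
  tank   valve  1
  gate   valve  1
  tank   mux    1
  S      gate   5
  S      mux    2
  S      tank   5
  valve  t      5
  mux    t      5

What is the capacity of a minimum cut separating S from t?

Max flow = 5 (via 4 augmenting paths).
In the residual at optimum, the set reachable from S is {S, gate, tank}.
Cut edges: S→mux (cap 2), gate→valve (cap 1), tank→valve (cap 1), tank→mux (cap 1). Sum = 5.

5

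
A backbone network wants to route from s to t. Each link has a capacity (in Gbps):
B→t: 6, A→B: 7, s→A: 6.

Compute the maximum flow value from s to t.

Augment s→A→B→t: bottleneck 6. Total 6.
No augmenting path remains in the residual graph.

6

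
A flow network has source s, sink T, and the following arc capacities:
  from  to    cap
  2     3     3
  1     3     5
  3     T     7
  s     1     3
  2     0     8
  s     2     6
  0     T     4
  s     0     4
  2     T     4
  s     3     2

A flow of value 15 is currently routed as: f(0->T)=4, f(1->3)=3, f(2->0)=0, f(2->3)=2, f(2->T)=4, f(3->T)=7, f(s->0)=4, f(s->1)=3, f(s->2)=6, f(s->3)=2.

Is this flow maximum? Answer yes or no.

Yes

Residual reachable from s: {s}; T is not reachable.
Saturated cut: s->1, s->2, s->3, s->0 with total capacity 15 = current flow value. Flow is maximum.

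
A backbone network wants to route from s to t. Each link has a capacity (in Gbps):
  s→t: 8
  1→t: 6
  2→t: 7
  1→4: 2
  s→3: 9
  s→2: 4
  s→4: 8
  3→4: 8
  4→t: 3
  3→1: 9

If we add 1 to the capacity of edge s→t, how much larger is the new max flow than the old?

1

Original max flow = 21.
After raising cap(s→t), augmenting paths through that edge carry 1 more unit.
New max flow = 22. Increase = 1.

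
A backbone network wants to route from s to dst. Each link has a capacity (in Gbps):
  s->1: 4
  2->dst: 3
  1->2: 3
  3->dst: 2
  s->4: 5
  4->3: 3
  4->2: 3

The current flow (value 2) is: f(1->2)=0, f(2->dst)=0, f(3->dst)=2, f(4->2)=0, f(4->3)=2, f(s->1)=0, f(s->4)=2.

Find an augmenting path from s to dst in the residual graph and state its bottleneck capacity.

Residual along s->4->2->dst: s->4: 3, 4->2: 3, 2->dst: 3.
Bottleneck = min = 3.

s->4->2->dst, bottleneck 3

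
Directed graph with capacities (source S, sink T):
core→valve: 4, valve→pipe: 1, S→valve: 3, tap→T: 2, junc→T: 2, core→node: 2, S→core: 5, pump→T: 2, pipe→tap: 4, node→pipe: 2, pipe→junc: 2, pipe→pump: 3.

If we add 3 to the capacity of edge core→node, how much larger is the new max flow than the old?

Original max flow = 3.
Even with extra capacity on core→node, another cut of capacity 3 remains binding.
New max flow = 3. Increase = 0.

0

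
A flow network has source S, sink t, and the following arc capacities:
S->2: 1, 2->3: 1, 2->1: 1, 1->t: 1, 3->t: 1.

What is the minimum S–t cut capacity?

1

Max flow = 1 (via 1 augmenting path).
In the residual at optimum, the set reachable from S is {S}.
Cut edges: S->2 (cap 1). Sum = 1.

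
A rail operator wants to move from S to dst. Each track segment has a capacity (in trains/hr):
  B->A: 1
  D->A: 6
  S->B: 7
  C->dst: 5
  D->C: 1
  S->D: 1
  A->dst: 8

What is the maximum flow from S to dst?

2

Augment S->D->C->dst: bottleneck 1. Total 1.
Augment S->B->A->dst: bottleneck 1. Total 2.
No augmenting path remains in the residual graph.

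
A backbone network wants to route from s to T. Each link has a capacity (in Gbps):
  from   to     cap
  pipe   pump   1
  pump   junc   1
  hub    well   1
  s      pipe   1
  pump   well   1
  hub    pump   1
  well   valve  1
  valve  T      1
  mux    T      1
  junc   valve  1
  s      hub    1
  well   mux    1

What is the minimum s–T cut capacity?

Max flow = 2 (via 2 augmenting paths).
In the residual at optimum, the set reachable from s is {s}.
Cut edges: s->pipe (cap 1), s->hub (cap 1). Sum = 2.

2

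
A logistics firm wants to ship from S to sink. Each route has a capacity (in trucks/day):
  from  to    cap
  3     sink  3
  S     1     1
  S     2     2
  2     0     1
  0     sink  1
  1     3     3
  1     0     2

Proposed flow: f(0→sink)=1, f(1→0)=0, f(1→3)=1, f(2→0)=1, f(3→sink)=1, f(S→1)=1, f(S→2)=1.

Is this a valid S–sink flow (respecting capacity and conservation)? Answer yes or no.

Yes

Every edge has 0 ≤ f(e) ≤ cap(e).
At each intermediate node, inflow equals outflow.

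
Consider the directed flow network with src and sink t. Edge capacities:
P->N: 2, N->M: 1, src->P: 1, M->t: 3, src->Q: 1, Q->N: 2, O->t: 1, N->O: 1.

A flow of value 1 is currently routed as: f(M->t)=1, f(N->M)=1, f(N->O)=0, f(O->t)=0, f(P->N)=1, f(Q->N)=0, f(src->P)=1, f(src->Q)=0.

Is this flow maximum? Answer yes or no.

Residual path src->Q->N->O->t has bottleneck 1 > 0.
Pushing 1 along it raises the flow to 2, so the given flow is not maximum.

No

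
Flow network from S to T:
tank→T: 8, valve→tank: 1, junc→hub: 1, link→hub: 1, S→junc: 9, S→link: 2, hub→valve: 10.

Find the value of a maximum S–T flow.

Augment S→junc→hub→valve→tank→T: bottleneck 1. Total 1.
No augmenting path remains in the residual graph.

1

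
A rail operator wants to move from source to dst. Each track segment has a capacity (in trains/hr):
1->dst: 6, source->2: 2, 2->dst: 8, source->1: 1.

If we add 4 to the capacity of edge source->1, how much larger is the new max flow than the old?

4

Original max flow = 3.
After raising cap(source->1), augmenting paths through that edge carry 4 more units.
New max flow = 7. Increase = 4.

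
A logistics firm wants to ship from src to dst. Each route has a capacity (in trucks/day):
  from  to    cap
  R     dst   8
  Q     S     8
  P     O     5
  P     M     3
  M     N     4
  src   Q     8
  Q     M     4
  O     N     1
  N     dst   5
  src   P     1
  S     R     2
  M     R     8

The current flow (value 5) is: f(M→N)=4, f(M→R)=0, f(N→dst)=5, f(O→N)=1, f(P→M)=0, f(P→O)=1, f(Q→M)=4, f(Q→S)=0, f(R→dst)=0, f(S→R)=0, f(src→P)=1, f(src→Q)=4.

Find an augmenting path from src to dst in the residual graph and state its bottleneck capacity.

src→Q→S→R→dst, bottleneck 2

Residual along src→Q→S→R→dst: src→Q: 4, Q→S: 8, S→R: 2, R→dst: 8.
Bottleneck = min = 2.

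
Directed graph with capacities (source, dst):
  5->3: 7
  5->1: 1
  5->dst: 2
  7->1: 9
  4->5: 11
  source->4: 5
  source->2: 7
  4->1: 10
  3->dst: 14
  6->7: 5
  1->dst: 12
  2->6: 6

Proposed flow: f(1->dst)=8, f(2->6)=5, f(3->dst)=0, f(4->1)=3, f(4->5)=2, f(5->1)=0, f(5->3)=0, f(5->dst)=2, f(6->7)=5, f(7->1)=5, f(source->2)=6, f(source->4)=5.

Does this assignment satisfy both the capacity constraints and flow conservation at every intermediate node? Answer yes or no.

Conservation fails at 2: inflow 6 ≠ outflow 5.

No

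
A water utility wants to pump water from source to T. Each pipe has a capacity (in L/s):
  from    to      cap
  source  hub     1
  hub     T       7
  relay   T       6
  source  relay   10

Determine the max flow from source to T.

Augment source->relay->T: bottleneck 6. Total 6.
Augment source->hub->T: bottleneck 1. Total 7.
No augmenting path remains in the residual graph.

7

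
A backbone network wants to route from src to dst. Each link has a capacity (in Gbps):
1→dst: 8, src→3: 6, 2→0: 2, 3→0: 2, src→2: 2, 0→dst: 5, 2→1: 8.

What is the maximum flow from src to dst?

Augment src→2→1→dst: bottleneck 2. Total 2.
Augment src→3→0→dst: bottleneck 2. Total 4.
No augmenting path remains in the residual graph.

4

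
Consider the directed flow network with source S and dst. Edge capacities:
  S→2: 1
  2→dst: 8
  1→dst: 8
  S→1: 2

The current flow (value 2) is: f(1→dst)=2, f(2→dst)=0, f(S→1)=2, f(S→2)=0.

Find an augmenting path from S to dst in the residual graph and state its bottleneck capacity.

S→2→dst, bottleneck 1

Residual along S→2→dst: S→2: 1, 2→dst: 8.
Bottleneck = min = 1.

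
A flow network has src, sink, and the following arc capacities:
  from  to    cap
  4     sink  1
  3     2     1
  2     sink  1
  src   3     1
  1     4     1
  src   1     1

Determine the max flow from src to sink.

2

Augment src->1->4->sink: bottleneck 1. Total 1.
Augment src->3->2->sink: bottleneck 1. Total 2.
No augmenting path remains in the residual graph.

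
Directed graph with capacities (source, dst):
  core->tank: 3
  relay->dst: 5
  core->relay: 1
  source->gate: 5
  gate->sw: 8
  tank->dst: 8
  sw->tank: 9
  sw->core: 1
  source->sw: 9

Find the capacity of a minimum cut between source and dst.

Max flow = 9 (via 2 augmenting paths).
In the residual at optimum, the set reachable from source is {gate, source, sw, tank}.
Cut edges: sw->core (cap 1), tank->dst (cap 8). Sum = 9.

9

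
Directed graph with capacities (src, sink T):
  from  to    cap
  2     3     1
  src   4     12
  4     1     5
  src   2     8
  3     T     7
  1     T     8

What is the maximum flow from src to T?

6

Augment src->4->1->T: bottleneck 5. Total 5.
Augment src->2->3->T: bottleneck 1. Total 6.
No augmenting path remains in the residual graph.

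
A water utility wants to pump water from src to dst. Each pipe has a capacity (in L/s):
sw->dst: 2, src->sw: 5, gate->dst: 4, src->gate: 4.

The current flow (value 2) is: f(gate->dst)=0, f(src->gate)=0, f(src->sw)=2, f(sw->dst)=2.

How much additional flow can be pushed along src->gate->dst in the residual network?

4

Residual capacities along the path: src->gate: 4, gate->dst: 4.
Minimum is 4.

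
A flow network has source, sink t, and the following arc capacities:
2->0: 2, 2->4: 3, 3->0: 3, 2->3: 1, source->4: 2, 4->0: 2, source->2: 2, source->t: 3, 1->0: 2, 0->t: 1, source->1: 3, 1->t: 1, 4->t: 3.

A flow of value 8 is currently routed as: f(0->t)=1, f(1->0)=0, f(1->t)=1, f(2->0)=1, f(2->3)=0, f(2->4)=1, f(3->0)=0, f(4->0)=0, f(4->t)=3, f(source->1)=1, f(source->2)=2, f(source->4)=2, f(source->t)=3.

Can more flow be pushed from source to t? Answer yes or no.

No

Residual reachable from source: {0, 1, 2, 3, 4, source}; t is not reachable.
Saturated cut: source->t, 4->t, 1->t, 0->t with total capacity 8 = current flow value. Flow is maximum.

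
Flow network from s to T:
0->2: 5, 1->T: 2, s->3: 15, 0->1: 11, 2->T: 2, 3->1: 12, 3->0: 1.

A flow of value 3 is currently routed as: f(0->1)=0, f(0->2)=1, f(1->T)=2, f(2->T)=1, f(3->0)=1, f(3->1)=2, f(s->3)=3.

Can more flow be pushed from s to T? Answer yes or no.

Residual reachable from s: {1, 3, s}; T is not reachable.
Saturated cut: 3->0, 1->T with total capacity 3 = current flow value. Flow is maximum.

No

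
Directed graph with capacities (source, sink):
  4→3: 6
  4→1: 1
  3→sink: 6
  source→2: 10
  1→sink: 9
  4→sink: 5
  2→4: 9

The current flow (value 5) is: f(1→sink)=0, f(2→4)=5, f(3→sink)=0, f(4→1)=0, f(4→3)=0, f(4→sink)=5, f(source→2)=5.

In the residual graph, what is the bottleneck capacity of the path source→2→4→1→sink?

Residual capacities along the path: source→2: 5, 2→4: 4, 4→1: 1, 1→sink: 9.
Minimum is 1.

1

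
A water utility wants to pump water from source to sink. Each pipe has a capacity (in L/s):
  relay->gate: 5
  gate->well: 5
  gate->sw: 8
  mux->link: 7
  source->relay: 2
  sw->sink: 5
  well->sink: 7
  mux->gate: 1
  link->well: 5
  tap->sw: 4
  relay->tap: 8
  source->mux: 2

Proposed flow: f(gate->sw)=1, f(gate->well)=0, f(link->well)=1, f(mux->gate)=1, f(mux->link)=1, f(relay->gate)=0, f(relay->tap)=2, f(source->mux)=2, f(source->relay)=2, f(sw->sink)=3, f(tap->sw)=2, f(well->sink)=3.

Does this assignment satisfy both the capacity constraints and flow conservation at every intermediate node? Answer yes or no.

No

Conservation fails at well: inflow 1 ≠ outflow 3.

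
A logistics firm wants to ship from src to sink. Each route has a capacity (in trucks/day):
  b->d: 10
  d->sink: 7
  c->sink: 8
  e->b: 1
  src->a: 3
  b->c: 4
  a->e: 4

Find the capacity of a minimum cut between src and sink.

1

Max flow = 1 (via 1 augmenting path).
In the residual at optimum, the set reachable from src is {a, e, src}.
Cut edges: e->b (cap 1). Sum = 1.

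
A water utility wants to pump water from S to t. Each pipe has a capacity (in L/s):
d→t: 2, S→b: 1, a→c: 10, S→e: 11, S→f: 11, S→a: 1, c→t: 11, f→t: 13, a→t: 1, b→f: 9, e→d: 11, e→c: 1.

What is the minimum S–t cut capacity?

Max flow = 16 (via 5 augmenting paths).
In the residual at optimum, the set reachable from S is {S, d, e}.
Cut edges: S→a (cap 1), S→b (cap 1), S→f (cap 11), e→c (cap 1), d→t (cap 2). Sum = 16.

16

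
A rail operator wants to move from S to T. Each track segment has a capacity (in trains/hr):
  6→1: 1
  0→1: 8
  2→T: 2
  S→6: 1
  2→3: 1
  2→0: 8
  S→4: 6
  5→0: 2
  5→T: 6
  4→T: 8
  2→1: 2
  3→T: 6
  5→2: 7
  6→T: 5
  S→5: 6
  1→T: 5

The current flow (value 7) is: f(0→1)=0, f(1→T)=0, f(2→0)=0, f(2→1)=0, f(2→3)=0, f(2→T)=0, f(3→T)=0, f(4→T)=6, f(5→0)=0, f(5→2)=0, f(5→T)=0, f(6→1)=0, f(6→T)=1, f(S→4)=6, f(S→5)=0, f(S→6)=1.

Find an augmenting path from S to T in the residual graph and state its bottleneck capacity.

S→5→T, bottleneck 6

Residual along S→5→T: S→5: 6, 5→T: 6.
Bottleneck = min = 6.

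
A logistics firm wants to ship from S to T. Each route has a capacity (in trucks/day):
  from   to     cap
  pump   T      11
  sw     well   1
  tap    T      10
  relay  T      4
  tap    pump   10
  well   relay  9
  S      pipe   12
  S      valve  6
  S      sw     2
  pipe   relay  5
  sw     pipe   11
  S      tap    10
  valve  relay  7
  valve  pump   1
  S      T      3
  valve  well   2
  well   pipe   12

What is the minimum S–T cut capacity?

Max flow = 18 (via 4 augmenting paths).
In the residual at optimum, the set reachable from S is {S, pipe, relay, sw, valve, well}.
Cut edges: S->tap (cap 10), S->T (cap 3), valve->pump (cap 1), relay->T (cap 4). Sum = 18.

18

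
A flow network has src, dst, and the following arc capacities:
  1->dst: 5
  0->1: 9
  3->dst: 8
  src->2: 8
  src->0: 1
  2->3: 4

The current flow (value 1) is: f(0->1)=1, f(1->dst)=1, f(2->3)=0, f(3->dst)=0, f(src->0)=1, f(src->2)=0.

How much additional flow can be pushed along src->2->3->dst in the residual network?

Residual capacities along the path: src->2: 8, 2->3: 4, 3->dst: 8.
Minimum is 4.

4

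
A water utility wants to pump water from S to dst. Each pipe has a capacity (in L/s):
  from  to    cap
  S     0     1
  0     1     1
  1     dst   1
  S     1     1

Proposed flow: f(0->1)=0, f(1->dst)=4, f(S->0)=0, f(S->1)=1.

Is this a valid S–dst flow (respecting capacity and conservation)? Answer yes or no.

Capacity violated on 1->dst: flow 4 > capacity 1.

No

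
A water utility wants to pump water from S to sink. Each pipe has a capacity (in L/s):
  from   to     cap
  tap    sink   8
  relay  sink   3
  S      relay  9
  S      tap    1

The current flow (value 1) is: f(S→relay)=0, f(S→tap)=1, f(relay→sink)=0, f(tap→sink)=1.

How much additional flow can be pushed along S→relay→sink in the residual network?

Residual capacities along the path: S→relay: 9, relay→sink: 3.
Minimum is 3.

3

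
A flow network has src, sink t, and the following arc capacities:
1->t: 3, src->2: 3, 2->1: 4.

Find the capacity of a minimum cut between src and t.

Max flow = 3 (via 1 augmenting path).
In the residual at optimum, the set reachable from src is {src}.
Cut edges: src->2 (cap 3). Sum = 3.

3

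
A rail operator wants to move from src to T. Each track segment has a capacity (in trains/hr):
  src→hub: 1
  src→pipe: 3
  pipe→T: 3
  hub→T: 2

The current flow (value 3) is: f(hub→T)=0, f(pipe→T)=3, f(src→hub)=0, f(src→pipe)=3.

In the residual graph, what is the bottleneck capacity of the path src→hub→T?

1

Residual capacities along the path: src→hub: 1, hub→T: 2.
Minimum is 1.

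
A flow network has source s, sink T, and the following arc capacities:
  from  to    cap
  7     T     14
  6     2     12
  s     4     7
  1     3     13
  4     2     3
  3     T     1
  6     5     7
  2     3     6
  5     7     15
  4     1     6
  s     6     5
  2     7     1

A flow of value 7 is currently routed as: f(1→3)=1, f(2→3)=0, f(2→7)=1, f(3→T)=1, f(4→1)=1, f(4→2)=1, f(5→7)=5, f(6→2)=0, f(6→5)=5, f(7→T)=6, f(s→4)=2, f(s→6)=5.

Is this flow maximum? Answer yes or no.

Residual reachable from s: {1, 2, 3, 4, s}; T is not reachable.
Saturated cut: s→6, 2→7, 3→T with total capacity 7 = current flow value. Flow is maximum.

Yes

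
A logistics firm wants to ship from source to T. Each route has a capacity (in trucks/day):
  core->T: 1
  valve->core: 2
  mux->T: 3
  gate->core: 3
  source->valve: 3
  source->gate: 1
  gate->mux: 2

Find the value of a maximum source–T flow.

2

Augment source->gate->mux->T: bottleneck 1. Total 1.
Augment source->valve->core->T: bottleneck 1. Total 2.
No augmenting path remains in the residual graph.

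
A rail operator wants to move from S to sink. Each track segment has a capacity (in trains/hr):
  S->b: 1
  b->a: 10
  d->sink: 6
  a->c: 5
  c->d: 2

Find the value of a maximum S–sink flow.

Augment S->b->a->c->d->sink: bottleneck 1. Total 1.
No augmenting path remains in the residual graph.

1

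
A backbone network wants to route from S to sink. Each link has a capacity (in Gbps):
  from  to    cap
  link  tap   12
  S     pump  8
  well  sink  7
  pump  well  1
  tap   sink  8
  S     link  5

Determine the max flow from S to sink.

6

Augment S→pump→well→sink: bottleneck 1. Total 1.
Augment S→link→tap→sink: bottleneck 5. Total 6.
No augmenting path remains in the residual graph.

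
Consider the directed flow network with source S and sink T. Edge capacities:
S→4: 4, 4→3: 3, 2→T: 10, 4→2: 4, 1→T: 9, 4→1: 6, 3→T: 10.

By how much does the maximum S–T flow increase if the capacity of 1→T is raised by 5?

0

Original max flow = 4.
Edge 1→T does not cross the min cut (source side {S}), so extra capacity there cannot help.
New max flow = 4. Increase = 0.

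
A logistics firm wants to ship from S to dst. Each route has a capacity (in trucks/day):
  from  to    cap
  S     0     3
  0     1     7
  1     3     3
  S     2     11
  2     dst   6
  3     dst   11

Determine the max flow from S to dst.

9

Augment S→2→dst: bottleneck 6. Total 6.
Augment S→0→1→3→dst: bottleneck 3. Total 9.
No augmenting path remains in the residual graph.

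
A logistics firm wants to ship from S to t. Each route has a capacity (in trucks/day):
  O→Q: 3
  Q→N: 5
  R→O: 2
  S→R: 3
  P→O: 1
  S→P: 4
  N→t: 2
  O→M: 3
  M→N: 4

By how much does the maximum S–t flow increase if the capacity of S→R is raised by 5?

Original max flow = 2.
Edge S→R does not cross the min cut (source side {M, N, O, P, Q, R, S}), so extra capacity there cannot help.
New max flow = 2. Increase = 0.

0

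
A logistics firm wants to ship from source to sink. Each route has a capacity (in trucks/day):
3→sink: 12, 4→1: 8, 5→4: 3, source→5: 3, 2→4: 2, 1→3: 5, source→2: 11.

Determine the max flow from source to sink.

Augment source→2→4→1→3→sink: bottleneck 2. Total 2.
Augment source→5→4→1→3→sink: bottleneck 3. Total 5.
No augmenting path remains in the residual graph.

5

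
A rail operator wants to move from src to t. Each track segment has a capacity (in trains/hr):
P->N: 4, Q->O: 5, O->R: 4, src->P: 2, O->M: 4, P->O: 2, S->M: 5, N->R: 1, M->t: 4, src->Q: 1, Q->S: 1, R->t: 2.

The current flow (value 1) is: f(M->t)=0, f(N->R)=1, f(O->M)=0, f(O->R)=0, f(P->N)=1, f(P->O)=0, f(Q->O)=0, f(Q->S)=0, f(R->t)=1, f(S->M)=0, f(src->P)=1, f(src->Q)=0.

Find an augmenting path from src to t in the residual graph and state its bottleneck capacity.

Residual along src->P->O->R->t: src->P: 1, P->O: 2, O->R: 4, R->t: 1.
Bottleneck = min = 1.

src->P->O->R->t, bottleneck 1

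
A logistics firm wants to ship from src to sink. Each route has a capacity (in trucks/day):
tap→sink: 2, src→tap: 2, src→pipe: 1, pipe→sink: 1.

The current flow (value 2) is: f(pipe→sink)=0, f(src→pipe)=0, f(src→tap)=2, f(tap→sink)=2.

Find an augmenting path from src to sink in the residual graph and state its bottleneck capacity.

Residual along src→pipe→sink: src→pipe: 1, pipe→sink: 1.
Bottleneck = min = 1.

src→pipe→sink, bottleneck 1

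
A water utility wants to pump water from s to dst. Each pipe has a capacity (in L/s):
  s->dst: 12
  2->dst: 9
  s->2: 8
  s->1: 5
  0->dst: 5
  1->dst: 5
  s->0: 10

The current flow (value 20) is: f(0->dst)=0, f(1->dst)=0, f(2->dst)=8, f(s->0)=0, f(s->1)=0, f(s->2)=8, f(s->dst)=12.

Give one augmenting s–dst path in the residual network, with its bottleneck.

Residual along s->0->dst: s->0: 10, 0->dst: 5.
Bottleneck = min = 5.

s->0->dst, bottleneck 5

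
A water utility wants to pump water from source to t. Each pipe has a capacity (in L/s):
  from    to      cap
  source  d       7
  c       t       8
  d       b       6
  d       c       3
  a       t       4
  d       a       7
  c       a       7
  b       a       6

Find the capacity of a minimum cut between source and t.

Max flow = 7 (via 2 augmenting paths).
In the residual at optimum, the set reachable from source is {source}.
Cut edges: source→d (cap 7). Sum = 7.

7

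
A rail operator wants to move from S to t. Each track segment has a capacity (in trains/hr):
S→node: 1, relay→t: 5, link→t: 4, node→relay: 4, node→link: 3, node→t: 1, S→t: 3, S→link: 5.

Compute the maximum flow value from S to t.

8

Augment S→t: bottleneck 3. Total 3.
Augment S→node→t: bottleneck 1. Total 4.
Augment S→link→t: bottleneck 4. Total 8.
No augmenting path remains in the residual graph.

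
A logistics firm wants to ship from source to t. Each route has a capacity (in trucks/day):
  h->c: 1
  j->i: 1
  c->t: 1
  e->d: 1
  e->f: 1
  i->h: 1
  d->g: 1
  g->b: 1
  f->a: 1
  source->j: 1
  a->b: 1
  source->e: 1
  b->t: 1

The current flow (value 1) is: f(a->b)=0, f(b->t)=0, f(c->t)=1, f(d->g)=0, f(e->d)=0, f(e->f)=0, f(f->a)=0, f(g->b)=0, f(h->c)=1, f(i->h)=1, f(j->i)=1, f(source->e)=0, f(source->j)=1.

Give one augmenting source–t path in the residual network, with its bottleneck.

Residual along source->e->f->a->b->t: source->e: 1, e->f: 1, f->a: 1, a->b: 1, b->t: 1.
Bottleneck = min = 1.

source->e->f->a->b->t, bottleneck 1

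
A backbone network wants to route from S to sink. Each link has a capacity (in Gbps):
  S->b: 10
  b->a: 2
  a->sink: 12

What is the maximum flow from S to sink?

Augment S->b->a->sink: bottleneck 2. Total 2.
No augmenting path remains in the residual graph.

2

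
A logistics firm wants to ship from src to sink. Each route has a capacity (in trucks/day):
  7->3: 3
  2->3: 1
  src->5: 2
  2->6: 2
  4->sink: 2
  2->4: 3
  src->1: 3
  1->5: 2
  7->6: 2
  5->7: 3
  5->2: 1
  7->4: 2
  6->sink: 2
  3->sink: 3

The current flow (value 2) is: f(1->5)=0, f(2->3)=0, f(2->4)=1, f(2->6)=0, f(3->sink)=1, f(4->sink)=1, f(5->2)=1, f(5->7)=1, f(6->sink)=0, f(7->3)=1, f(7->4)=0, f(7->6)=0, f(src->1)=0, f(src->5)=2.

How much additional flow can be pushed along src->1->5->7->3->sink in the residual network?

2

Residual capacities along the path: src->1: 3, 1->5: 2, 5->7: 2, 7->3: 2, 3->sink: 2.
Minimum is 2.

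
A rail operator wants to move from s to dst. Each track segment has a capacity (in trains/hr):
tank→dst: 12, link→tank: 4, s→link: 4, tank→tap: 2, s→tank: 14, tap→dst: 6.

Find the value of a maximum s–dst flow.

Augment s→tank→dst: bottleneck 12. Total 12.
Augment s→tank→tap→dst: bottleneck 2. Total 14.
No augmenting path remains in the residual graph.

14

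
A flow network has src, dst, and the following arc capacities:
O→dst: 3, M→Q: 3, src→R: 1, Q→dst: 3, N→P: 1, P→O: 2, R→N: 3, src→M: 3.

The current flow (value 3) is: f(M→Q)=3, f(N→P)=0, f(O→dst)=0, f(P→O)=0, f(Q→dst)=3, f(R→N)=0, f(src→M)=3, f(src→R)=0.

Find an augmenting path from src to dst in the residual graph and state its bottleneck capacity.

src→R→N→P→O→dst, bottleneck 1

Residual along src→R→N→P→O→dst: src→R: 1, R→N: 3, N→P: 1, P→O: 2, O→dst: 3.
Bottleneck = min = 1.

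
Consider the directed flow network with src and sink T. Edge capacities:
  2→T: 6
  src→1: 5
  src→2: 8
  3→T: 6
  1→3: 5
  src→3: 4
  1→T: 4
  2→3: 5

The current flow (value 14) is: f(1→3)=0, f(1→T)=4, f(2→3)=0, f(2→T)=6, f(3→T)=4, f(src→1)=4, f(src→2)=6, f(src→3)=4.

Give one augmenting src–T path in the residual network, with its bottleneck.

src→2→3→T, bottleneck 2

Residual along src→2→3→T: src→2: 2, 2→3: 5, 3→T: 2.
Bottleneck = min = 2.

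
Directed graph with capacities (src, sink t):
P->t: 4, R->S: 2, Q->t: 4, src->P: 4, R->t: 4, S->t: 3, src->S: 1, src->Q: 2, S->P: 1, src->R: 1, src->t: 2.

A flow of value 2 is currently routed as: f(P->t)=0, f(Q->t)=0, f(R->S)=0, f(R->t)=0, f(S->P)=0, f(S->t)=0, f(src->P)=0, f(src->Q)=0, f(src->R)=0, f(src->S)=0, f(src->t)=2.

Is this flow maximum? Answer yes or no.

Residual path src->Q->t has bottleneck 2 > 0.
Pushing 2 along it raises the flow to 4, so the given flow is not maximum.

No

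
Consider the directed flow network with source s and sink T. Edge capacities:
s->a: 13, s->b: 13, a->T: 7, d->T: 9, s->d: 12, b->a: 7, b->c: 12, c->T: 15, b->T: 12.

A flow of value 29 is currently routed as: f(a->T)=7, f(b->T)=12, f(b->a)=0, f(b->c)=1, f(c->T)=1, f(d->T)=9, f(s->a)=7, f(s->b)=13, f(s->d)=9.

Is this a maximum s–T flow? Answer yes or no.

Residual reachable from s: {a, d, s}; T is not reachable.
Saturated cut: s->b, a->T, d->T with total capacity 29 = current flow value. Flow is maximum.

Yes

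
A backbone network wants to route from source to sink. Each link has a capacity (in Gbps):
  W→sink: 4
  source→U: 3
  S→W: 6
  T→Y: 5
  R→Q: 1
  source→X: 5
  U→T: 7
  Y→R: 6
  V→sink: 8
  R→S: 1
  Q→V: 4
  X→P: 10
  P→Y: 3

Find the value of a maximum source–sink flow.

Augment source→X→P→Y→R→Q→V→sink: bottleneck 1. Total 1.
Augment source→X→P→Y→R→S→W→sink: bottleneck 1. Total 2.
No augmenting path remains in the residual graph.

2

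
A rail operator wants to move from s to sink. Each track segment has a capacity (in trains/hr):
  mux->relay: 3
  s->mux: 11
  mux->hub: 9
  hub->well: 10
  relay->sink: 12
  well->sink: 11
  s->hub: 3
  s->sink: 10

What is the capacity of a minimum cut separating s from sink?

23

Max flow = 23 (via 4 augmenting paths).
In the residual at optimum, the set reachable from s is {hub, mux, s}.
Cut edges: s->sink (cap 10), mux->relay (cap 3), hub->well (cap 10). Sum = 23.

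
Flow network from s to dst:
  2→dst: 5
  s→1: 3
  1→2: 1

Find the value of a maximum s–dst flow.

Augment s→1→2→dst: bottleneck 1. Total 1.
No augmenting path remains in the residual graph.

1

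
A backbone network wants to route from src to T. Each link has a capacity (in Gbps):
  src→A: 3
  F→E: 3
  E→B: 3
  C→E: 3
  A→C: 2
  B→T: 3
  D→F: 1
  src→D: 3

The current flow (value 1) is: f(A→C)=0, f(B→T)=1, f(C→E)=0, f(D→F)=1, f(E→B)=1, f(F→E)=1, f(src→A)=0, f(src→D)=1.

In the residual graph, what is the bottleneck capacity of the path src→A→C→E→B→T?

Residual capacities along the path: src→A: 3, A→C: 2, C→E: 3, E→B: 2, B→T: 2.
Minimum is 2.

2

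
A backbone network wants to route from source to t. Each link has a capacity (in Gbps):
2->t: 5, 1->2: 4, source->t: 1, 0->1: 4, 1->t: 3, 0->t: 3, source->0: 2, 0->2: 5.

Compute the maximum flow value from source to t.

Augment source->t: bottleneck 1. Total 1.
Augment source->0->t: bottleneck 2. Total 3.
No augmenting path remains in the residual graph.

3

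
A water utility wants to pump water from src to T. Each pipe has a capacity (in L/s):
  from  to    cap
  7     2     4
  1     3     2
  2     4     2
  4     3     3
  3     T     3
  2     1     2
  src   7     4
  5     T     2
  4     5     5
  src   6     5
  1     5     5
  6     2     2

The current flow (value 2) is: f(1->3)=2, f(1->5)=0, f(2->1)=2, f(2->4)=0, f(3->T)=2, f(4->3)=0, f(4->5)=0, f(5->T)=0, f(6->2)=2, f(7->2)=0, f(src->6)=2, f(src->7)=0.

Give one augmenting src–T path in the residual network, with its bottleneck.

Residual along src->7->2->4->5->T: src->7: 4, 7->2: 4, 2->4: 2, 4->5: 5, 5->T: 2.
Bottleneck = min = 2.

src->7->2->4->5->T, bottleneck 2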